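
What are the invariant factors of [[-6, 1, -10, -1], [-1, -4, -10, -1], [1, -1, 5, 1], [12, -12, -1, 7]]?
The Jordan structure of A has elementary divisors (x + 5), (x + 5), (x - 6)^2. Arranging the block sizes at each eigenvalue in decreasing order and taking row products gives the invariant factors.

Invariant factors (smallest first, each dividing the next): x + 5, (x - 6)^2(x + 5).

Check: the last factor (x - 6)^2(x + 5) is the minimal polynomial, and the product (x - 6)^2(x + 5)^2 is the characteristic polynomial.

x + 5, (x - 6)^2(x + 5)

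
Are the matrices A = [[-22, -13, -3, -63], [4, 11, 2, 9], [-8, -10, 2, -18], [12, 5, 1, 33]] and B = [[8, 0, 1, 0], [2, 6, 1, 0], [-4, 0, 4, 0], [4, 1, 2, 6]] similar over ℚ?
Yes.

Two matrices over a field are similar if and only if they have the same invariant factors.

Both A and B have characteristic polynomial (x - 6)^4 and minimal polynomial (x - 6)^3. Computing further, both have invariant factors x - 6, (x - 6)^3. Hence A and B are similar.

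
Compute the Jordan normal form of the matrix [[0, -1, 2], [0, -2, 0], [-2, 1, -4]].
The characteristic polynomial is det(xI - A) = (x + 2)^3, so the eigenvalues are -2 (algebraic multiplicity 3).

For λ = -2: rank(A + 2I) = 1, rank((A + 2I)^2) = 0. The eigenspace has dimension 3 - 1 = 2, so there are 2 Jordan blocks; the rank sequence gives block sizes [2, 1].

Assembling the blocks gives the Jordan form J above.

J = [[-2, 1, 0], [0, -2, 0], [0, 0, -2]]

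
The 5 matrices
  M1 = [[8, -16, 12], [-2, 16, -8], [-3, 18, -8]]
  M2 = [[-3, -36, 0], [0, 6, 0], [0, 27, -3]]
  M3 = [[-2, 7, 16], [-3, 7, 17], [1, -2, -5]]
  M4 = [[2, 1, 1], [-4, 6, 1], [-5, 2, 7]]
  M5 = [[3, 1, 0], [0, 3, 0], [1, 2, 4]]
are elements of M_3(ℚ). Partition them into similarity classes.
5 classes: {M1}, {M2}, {M3}, {M4}, {M5}

Characteristic polynomials: χ_{M1} = (x - 6)^2(x - 4), χ_{M2} = (x - 6)(x + 3)^2, χ_{M3} = x^3, χ_{M4} = (x - 5)^3, χ_{M5} = (x - 4)(x - 3)^2.

{M1}: invariant factors (x - 6)^2(x - 4).

{M2}: invariant factors x + 3, (x - 6)(x + 3).

{M3}: invariant factors x^3.

{M4}: invariant factors (x - 5)^3.

{M5}: invariant factors (x - 4)(x - 3)^2.

Matrices are similar if and only if their invariant-factor lists agree; the partition into similarity classes is {M1}, {M2}, {M3}, {M4}, {M5}.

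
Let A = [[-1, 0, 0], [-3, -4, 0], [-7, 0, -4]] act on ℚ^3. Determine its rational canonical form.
The invariant factors of A (the non-unit diagonal entries of the Smith normal form of xI - A over ℚ[x]) are x + 4, (x + 1)(x + 4), each dividing the next. The characteristic polynomial is their product, (x + 1)(x + 4)^2.

The rational canonical form is the block-diagonal matrix of companion matrices C(f_i):
R = [[-4, 0, 0], [0, 0, -4], [0, 1, -5]].

R = [[-4, 0, 0], [0, 0, -4], [0, 1, -5]]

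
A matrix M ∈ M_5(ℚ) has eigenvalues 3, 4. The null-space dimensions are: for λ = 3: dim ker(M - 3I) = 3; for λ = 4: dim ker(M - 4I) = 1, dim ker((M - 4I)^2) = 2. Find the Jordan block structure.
Jordan blocks: (3, 1), (3, 1), (3, 1), (4, 2)

λ = 3: successive nullity increments [3] count blocks of size ≥ k; block sizes are [1, 1, 1].
λ = 4: successive nullity increments [1, 1] count blocks of size ≥ k; block sizes are [2].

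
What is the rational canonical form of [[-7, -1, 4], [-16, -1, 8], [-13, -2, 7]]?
The invariant factors of A (the non-unit diagonal entries of the Smith normal form of xI - A over ℚ[x]) are (x - 1)(x^2 + 2x + 5), each dividing the next. The characteristic polynomial is their product, (x - 1)(x^2 + 2x + 5).

The rational canonical form is the block-diagonal matrix of companion matrices C(f_i):
R = [[0, 0, 5], [1, 0, -3], [0, 1, -1]].

Note the characteristic polynomial does not split into linear factors over ℚ, so A has no Jordan form over ℚ; the rational canonical form exists over any field.

R = [[0, 0, 5], [1, 0, -3], [0, 1, -1]]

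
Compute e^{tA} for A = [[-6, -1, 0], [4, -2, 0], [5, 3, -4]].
e^{tA} = [[(1 - 2*t)*e^{-4*t}, -t*e^{-4*t}, 0], [4*t*e^{-4*t}, (2*t + 1)*e^{-4*t}, 0], [t*(t + 5)*e^{-4*t}, t*(t + 6)*e^{-4*t}/2, e^{-4*t}]]

A has Jordan form J = [[-4, 1, 0], [0, -4, 1], [0, 0, -4]] with A = PJP^{-1}, so e^{tA} = P e^{tJ} P^{-1}.

For a Jordan block J_k(λ), e^{tJ_k(λ)} = e^{λt} · (I + tN + t^2 N^2/2! + ... + t^{k-1} N^{k-1}/(k-1)!) where N is the nilpotent superdiagonal part.

Assembling the blocks and conjugating back gives the entries of e^{tA} as shown above.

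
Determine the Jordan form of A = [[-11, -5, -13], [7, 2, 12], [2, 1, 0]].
The characteristic polynomial is det(xI - A) = (x + 3)^3, so the eigenvalues are -3 (algebraic multiplicity 3).

For λ = -3: rank(A + 3I) = 2, rank((A + 3I)^2) = 1, rank((A + 3I)^3) = 0. The eigenspace has dimension 3 - 2 = 1, so there is 1 Jordan block; the rank sequence gives block sizes [3].

Assembling the blocks gives the Jordan form J above.

J = [[-3, 1, 0], [0, -3, 1], [0, 0, -3]]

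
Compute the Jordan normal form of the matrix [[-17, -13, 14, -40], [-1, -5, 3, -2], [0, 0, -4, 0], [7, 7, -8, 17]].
The characteristic polynomial is det(xI - A) = (x - 3)(x + 4)^3, so the eigenvalues are -4 (algebraic multiplicity 3), 3 (algebraic multiplicity 1).

For λ = -4: rank(A + 4I) = 3, rank((A + 4I)^2) = 2, rank((A + 4I)^3) = 1. The eigenspace has dimension 4 - 3 = 1, so there is 1 Jordan block; the rank sequence gives block sizes [3].

For λ = 3: algebraic multiplicity 1 gives one 1×1 block.

Assembling the blocks gives the Jordan form J above.

J = [[-4, 1, 0, 0], [0, -4, 1, 0], [0, 0, -4, 0], [0, 0, 0, 3]]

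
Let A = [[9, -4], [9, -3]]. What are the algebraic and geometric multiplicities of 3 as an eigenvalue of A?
The characteristic polynomial is (x - 3)^2, so the factor x - 3 appears with exponent 2: the algebraic multiplicity is 2.

rank(A - 3I) = 1, so the eigenspace has dimension 2 - 1 = 1: the geometric multiplicity is 1.

Since 1 < 2, A is not diagonalizable.

algebraic multiplicity 2, geometric multiplicity 1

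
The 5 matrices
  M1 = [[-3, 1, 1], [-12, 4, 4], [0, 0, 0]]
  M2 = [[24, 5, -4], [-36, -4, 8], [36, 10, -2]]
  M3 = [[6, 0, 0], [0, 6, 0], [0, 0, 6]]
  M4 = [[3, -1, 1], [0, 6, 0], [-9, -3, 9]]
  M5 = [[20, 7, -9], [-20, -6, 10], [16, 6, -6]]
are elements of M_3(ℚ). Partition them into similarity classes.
Characteristic polynomials: χ_{M1} = x^2(x - 1), χ_{M2} = (x - 6)^3, χ_{M3} = (x - 6)^3, χ_{M4} = (x - 6)^3, χ_{M5} = (x - 4)(x - 2)^2.

{M1}: invariant factors x, x(x - 1).

{M2, M4}: invariant factors x - 6, (x - 6)^2.

{M3}: invariant factors x - 6, x - 6, x - 6.

{M5}: invariant factors (x - 4)(x - 2)^2.

Matrices are similar if and only if their invariant-factor lists agree; the partition into similarity classes is {M1}, {M2, M4}, {M3}, {M5}.

4 classes: {M1}, {M2, M4}, {M3}, {M5}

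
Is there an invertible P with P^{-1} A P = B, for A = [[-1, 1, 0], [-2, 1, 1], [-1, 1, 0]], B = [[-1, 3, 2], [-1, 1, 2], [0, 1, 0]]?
Yes.

Two matrices over a field are similar if and only if they have the same invariant factors.

Both A and B have characteristic polynomial x^3 and minimal polynomial x^3. Computing further, both have invariant factors x^3. Hence A and B are similar.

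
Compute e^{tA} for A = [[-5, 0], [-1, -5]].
A has Jordan form J = [[-5, 1], [0, -5]] with A = PJP^{-1}, so e^{tA} = P e^{tJ} P^{-1}.

For a Jordan block J_k(λ), e^{tJ_k(λ)} = e^{λt} · (I + tN + t^2 N^2/2! + ... + t^{k-1} N^{k-1}/(k-1)!) where N is the nilpotent superdiagonal part.

Assembling the blocks and conjugating back gives the entries of e^{tA} as shown above.

e^{tA} = [[e^{-5*t}, 0], [-t*e^{-5*t}, e^{-5*t}]]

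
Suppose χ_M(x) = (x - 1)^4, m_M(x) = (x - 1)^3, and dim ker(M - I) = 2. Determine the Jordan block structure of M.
Jordan blocks: (1, 3), (1, 1)

λ = 1: algebraic multiplicity 4 (exponent in χ_M), largest block size 3 (exponent in m_M), 2 blocks (geometric multiplicity). These force block sizes [3, 1].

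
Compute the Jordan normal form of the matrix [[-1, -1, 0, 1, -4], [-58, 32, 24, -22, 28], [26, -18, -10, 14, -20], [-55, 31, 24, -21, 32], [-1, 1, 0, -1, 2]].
The characteristic polynomial is det(xI - A) = (x - 2)^3(x + 2)^2, so the eigenvalues are -2 (algebraic multiplicity 2), 2 (algebraic multiplicity 3).

For λ = -2: rank(A + 2I) = 3. The eigenspace has dimension 5 - 3 = 2, so there are 2 Jordan blocks; the rank sequence gives block sizes [1, 1].

For λ = 2: rank(A - 2I) = 3, rank((A - 2I)^2) = 2. The eigenspace has dimension 5 - 3 = 2, so there are 2 Jordan blocks; the rank sequence gives block sizes [2, 1].

Assembling the blocks gives the Jordan form J above.

J = [[-2, 0, 0, 0, 0], [0, -2, 0, 0, 0], [0, 0, 2, 1, 0], [0, 0, 0, 2, 0], [0, 0, 0, 0, 2]]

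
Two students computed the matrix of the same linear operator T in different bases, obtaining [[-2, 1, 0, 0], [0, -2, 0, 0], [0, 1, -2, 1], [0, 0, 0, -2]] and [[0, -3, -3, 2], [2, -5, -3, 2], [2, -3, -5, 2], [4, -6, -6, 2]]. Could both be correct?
Both have characteristic polynomial (x + 2)^4 and minimal polynomial (x + 2)^2. But rank(A + 2I) = 2 for A while rank(B + 2I) = 1 for B, so the number of Jordan blocks at λ = -2 differs. A and B are not similar.

No.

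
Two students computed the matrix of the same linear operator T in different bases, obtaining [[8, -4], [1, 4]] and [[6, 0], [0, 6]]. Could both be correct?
No.

Both have characteristic polynomial (x - 6)^2, but the minimal polynomial of A is (x - 6)^2 while the minimal polynomial of B is x - 6. The minimal polynomial is a similarity invariant, so A and B are not similar.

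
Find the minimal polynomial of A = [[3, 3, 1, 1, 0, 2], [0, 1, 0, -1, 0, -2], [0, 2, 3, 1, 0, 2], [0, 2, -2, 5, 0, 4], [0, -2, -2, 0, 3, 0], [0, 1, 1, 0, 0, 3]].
The characteristic polynomial factors as (x - 3)^6. The minimal polynomial is ∏(x - λ)^{k_λ} where k_λ is the size of the largest Jordan block at λ.

For λ = 3: rank(A - 3I) = 2, and the largest Jordan block has size 2 (the smallest k with rank((A - 3I)^k) = rank((A - 3I)^(k+1))).

So m_A(x) = (x - 3)^2.

m_A(x) = (x - 3)^2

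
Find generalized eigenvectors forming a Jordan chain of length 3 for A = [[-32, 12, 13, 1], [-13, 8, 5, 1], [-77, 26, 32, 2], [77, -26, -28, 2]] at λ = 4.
We seek v_1 ∈ ker((A - 4I)^3) \ ker((A - 4I)^2), then set v_{i+1} = (A - 4I) v_i.

One such chain is v_1 = [[0, -1, 1, 0]]^T, v_2 = [[1, 1, 2, -2]]^T, v_3 = [[0, -1, 1, -1]]^T. Check: (A - 4I) v_3 = [[0, 0, 0, 0]]^T = 0.

v_1 = [[0, -1, 1, 0]]^T, v_2 = [[1, 1, 2, -2]]^T, v_3 = [[0, -1, 1, -1]]^T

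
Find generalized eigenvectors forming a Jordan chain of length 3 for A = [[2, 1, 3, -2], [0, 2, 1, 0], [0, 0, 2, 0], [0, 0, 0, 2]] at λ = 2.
v_1 = [[0, -3, 1, 0]]^T, v_2 = [[0, 1, 0, 0]]^T, v_3 = [[1, 0, 0, 0]]^T

We seek v_1 ∈ ker((A - 2I)^3) \ ker((A - 2I)^2), then set v_{i+1} = (A - 2I) v_i.

One such chain is v_1 = [[0, -3, 1, 0]]^T, v_2 = [[0, 1, 0, 0]]^T, v_3 = [[1, 0, 0, 0]]^T. Check: (A - 2I) v_3 = [[0, 0, 0, 0]]^T = 0.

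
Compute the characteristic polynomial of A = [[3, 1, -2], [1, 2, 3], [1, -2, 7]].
χ_A(x) = (x - 4)^3

xI - A = [[x - 3, -1, 2], [-1, x - 2, -3], [-1, 2, x - 7]].

Expanding det(xI - A) along the first row:
det(xI - A) = + (x - 3)·det([[x - 2, -3], [2, x - 7]]) - (-1)·det([[-1, -3], [-1, x - 7]]) + (2)·det([[-1, x - 2], [-1, 2]]).

Evaluating gives χ_A(x) = x^3 - 12x^2 + 48x - 64 = (x - 4)^3.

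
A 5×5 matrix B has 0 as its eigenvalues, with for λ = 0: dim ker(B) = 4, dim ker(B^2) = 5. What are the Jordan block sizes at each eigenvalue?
λ = 0: successive nullity increments [4, 1] count blocks of size ≥ k; block sizes are [2, 1, 1, 1].

Jordan blocks: (0, 2), (0, 1), (0, 1), (0, 1)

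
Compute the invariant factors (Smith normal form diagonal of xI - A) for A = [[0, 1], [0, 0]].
The Jordan structure of A has elementary divisors x^2. Arranging the block sizes at each eigenvalue in decreasing order and taking row products gives the invariant factors.

Invariant factors (smallest first, each dividing the next): x^2.

Check: the last factor x^2 is the minimal polynomial, and the product x^2 is the characteristic polynomial.

x^2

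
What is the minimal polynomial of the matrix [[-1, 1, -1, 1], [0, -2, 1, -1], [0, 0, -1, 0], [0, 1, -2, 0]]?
The characteristic polynomial factors as (x + 1)^4. The minimal polynomial is ∏(x - λ)^{k_λ} where k_λ is the size of the largest Jordan block at λ.

For λ = -1: rank(A + I) = 2, and the largest Jordan block has size 3 (the smallest k with rank((A + I)^k) = rank((A + I)^(k+1))).

So m_A(x) = (x + 1)^3.

m_A(x) = (x + 1)^3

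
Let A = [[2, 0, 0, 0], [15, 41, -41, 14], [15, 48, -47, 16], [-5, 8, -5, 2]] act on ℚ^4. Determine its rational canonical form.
The invariant factors of A (the non-unit diagonal entries of the Smith normal form of xI - A over ℚ[x]) are x - 2, (x - 2)(x + 3)^2, each dividing the next. The characteristic polynomial is their product, (x - 2)^2(x + 3)^2.

The rational canonical form is the block-diagonal matrix of companion matrices C(f_i):
R = [[2, 0, 0, 0], [0, 0, 0, 18], [0, 1, 0, 3], [0, 0, 1, -4]].

R = [[2, 0, 0, 0], [0, 0, 0, 18], [0, 1, 0, 3], [0, 0, 1, -4]]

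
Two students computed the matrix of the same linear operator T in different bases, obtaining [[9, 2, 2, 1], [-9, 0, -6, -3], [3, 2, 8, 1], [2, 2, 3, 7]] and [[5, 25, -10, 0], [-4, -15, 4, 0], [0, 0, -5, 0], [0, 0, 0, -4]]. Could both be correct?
trace(A) = 24 but trace(B) = -19. The trace is a similarity invariant, so A and B are not similar.

No.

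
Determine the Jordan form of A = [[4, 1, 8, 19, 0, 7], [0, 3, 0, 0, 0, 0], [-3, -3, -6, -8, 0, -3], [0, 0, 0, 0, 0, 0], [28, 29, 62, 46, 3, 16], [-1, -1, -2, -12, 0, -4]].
J = [[-3, 1, 0, 0, 0, 0], [0, -3, 0, 0, 0, 0], [0, 0, 0, 1, 0, 0], [0, 0, 0, 0, 0, 0], [0, 0, 0, 0, 3, 1], [0, 0, 0, 0, 0, 3]]

The characteristic polynomial is det(xI - A) = x^2(x - 3)^2(x + 3)^2, so the eigenvalues are -3 (algebraic multiplicity 2), 0 (algebraic multiplicity 2), 3 (algebraic multiplicity 2).

For λ = -3: rank(A + 3I) = 5, rank((A + 3I)^2) = 4. The eigenspace has dimension 6 - 5 = 1, so there is 1 Jordan block; the rank sequence gives block sizes [2].

For λ = 0: rank(A) = 5, rank(A^2) = 4. The eigenspace has dimension 6 - 5 = 1, so there is 1 Jordan block; the rank sequence gives block sizes [2].

For λ = 3: rank(A - 3I) = 5, rank((A - 3I)^2) = 4. The eigenspace has dimension 6 - 5 = 1, so there is 1 Jordan block; the rank sequence gives block sizes [2].

Assembling the blocks gives the Jordan form J above.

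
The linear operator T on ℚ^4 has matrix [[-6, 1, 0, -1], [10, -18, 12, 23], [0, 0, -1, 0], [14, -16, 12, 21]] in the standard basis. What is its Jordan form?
The characteristic polynomial is det(xI - A) = (x - 5)(x + 1)(x + 4)^2, so the eigenvalues are -4 (algebraic multiplicity 2), -1 (algebraic multiplicity 1), 5 (algebraic multiplicity 1).

For λ = -4: rank(A + 4I) = 3, rank((A + 4I)^2) = 2. The eigenspace has dimension 4 - 3 = 1, so there is 1 Jordan block; the rank sequence gives block sizes [2].

For λ = -1: algebraic multiplicity 1 gives one 1×1 block.

For λ = 5: algebraic multiplicity 1 gives one 1×1 block.

Assembling the blocks gives the Jordan form J above.

J = [[-4, 1, 0, 0], [0, -4, 0, 0], [0, 0, -1, 0], [0, 0, 0, 5]]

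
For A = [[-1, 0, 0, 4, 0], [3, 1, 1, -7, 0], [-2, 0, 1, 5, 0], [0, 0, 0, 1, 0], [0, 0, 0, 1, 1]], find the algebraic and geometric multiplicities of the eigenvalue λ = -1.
The characteristic polynomial is (x - 1)^4(x + 1), so the factor x + 1 appears with exponent 1: the algebraic multiplicity is 1.

rank(A + I) = 4, so the eigenspace has dimension 5 - 4 = 1: the geometric multiplicity is 1.

algebraic multiplicity 1, geometric multiplicity 1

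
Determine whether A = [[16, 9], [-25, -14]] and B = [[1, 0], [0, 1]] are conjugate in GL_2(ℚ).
No.

Both have characteristic polynomial (x - 1)^2, but the minimal polynomial of A is (x - 1)^2 while the minimal polynomial of B is x - 1. The minimal polynomial is a similarity invariant, so A and B are not similar.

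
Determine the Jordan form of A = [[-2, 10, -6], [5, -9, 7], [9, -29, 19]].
The characteristic polynomial is det(xI - A) = x(x - 4)^2, so the eigenvalues are 0 (algebraic multiplicity 1), 4 (algebraic multiplicity 2).

For λ = 0: algebraic multiplicity 1 gives one 1×1 block.

For λ = 4: rank(A - 4I) = 2, rank((A - 4I)^2) = 1. The eigenspace has dimension 3 - 2 = 1, so there is 1 Jordan block; the rank sequence gives block sizes [2].

Assembling the blocks gives the Jordan form J above.

J = [[0, 0, 0], [0, 4, 1], [0, 0, 4]]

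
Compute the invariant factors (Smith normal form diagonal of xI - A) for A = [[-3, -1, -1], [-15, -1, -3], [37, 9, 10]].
(x - 2)^3

The Jordan structure of A has elementary divisors (x - 2)^3. Arranging the block sizes at each eigenvalue in decreasing order and taking row products gives the invariant factors.

Invariant factors (smallest first, each dividing the next): (x - 2)^3.

Check: the last factor (x - 2)^3 is the minimal polynomial, and the product (x - 2)^3 is the characteristic polynomial.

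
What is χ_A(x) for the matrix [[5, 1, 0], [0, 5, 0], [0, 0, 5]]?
xI - A = [[x - 5, -1, 0], [0, x - 5, 0], [0, 0, x - 5]].

Expanding det(xI - A) along the first row:
det(xI - A) = + (x - 5)·det([[x - 5, 0], [0, x - 5]]) - (-1)·det([[0, 0], [0, x - 5]]) + (0)·det([[0, x - 5], [0, 0]]).

Evaluating gives χ_A(x) = x^3 - 15x^2 + 75x - 125 = (x - 5)^3.

χ_A(x) = (x - 5)^3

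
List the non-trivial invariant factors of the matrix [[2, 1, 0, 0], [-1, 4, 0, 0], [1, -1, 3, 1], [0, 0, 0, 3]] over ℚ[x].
(x - 3)^2, (x - 3)^2

The Jordan structure of A has elementary divisors (x - 3)^2, (x - 3)^2. Arranging the block sizes at each eigenvalue in decreasing order and taking row products gives the invariant factors.

Invariant factors (smallest first, each dividing the next): (x - 3)^2, (x - 3)^2.

Check: the last factor (x - 3)^2 is the minimal polynomial, and the product (x - 3)^4 is the characteristic polynomial.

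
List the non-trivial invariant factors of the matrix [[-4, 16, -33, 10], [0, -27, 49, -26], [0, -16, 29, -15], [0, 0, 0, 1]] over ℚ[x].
(x - 1)^3(x + 4)

The Jordan structure of A has elementary divisors (x + 4), (x - 1)^3. Arranging the block sizes at each eigenvalue in decreasing order and taking row products gives the invariant factors.

Invariant factors (smallest first, each dividing the next): (x - 1)^3(x + 4).

Check: the last factor (x - 1)^3(x + 4) is the minimal polynomial, and the product (x - 1)^3(x + 4) is the characteristic polynomial.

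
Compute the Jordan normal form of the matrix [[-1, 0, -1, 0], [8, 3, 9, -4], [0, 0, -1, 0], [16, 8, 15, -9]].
J = [[-5, 0, 0, 0], [0, -1, 1, 0], [0, 0, -1, 0], [0, 0, 0, -1]]

The characteristic polynomial is det(xI - A) = (x + 1)^3(x + 5), so the eigenvalues are -5 (algebraic multiplicity 1), -1 (algebraic multiplicity 3).

For λ = -5: algebraic multiplicity 1 gives one 1×1 block.

For λ = -1: rank(A + I) = 2, rank((A + I)^2) = 1. The eigenspace has dimension 4 - 2 = 2, so there are 2 Jordan blocks; the rank sequence gives block sizes [2, 1].

Assembling the blocks gives the Jordan form J above.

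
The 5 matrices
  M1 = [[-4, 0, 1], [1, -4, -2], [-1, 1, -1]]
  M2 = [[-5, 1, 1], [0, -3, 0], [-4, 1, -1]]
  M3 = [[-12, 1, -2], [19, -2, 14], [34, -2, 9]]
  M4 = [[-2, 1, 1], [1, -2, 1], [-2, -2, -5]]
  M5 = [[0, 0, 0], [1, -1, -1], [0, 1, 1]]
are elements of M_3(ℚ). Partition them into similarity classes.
4 classes: {M1, M2}, {M3}, {M4}, {M5}

Characteristic polynomials: χ_{M1} = (x + 3)^3, χ_{M2} = (x + 3)^3, χ_{M3} = (x - 5)(x + 5)^2, χ_{M4} = (x + 3)^3, χ_{M5} = x^3.

{M1, M2}: invariant factors (x + 3)^3.

{M3}: invariant factors (x - 5)(x + 5)^2.

{M4}: invariant factors x + 3, (x + 3)^2.

{M5}: invariant factors x^3.

Matrices are similar if and only if their invariant-factor lists agree; the partition into similarity classes is {M1, M2}, {M3}, {M4}, {M5}.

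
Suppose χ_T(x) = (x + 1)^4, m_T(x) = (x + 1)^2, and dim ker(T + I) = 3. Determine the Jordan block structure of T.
λ = -1: algebraic multiplicity 4 (exponent in χ_T), largest block size 2 (exponent in m_T), 3 blocks (geometric multiplicity). These force block sizes [2, 1, 1].

Jordan blocks: (-1, 2), (-1, 1), (-1, 1)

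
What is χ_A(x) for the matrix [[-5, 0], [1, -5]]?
xI - A = [[x + 5, 0], [-1, x + 5]].

Expanding det(xI - A) along the first row:
det(xI - A) = + (x + 5)·det([[x + 5]]) - (0)·det([[-1]]).

Evaluating gives χ_A(x) = x^2 + 10x + 25 = (x + 5)^2.

χ_A(x) = (x + 5)^2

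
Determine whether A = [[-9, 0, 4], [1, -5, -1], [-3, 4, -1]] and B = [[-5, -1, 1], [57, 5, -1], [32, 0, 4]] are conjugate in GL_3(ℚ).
trace(A) = -15 but trace(B) = 4. The trace is a similarity invariant, so A and B are not similar.

No.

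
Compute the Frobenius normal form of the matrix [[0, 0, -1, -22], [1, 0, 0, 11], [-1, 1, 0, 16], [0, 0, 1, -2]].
R = [[0, 0, 0, -24], [1, 0, 0, 34], [0, 1, 0, 17], [0, 0, 1, -2]]

The invariant factors of A (the non-unit diagonal entries of the Smith normal form of xI - A over ℚ[x]) are (x - 4)(x + 3)(x^2 + 3x - 2), each dividing the next. The characteristic polynomial is their product, (x - 4)(x + 3)(x^2 + 3x - 2).

The rational canonical form is the block-diagonal matrix of companion matrices C(f_i):
R = [[0, 0, 0, -24], [1, 0, 0, 34], [0, 1, 0, 17], [0, 0, 1, -2]].

Note the characteristic polynomial does not split into linear factors over ℚ, so A has no Jordan form over ℚ; the rational canonical form exists over any field.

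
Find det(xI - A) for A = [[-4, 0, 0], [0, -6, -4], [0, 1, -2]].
χ_A(x) = (x + 4)^3

xI - A = [[x + 4, 0, 0], [0, x + 6, 4], [0, -1, x + 2]].

Expanding det(xI - A) along the first row:
det(xI - A) = + (x + 4)·det([[x + 6, 4], [-1, x + 2]]) - (0)·det([[0, 4], [0, x + 2]]) + (0)·det([[0, x + 6], [0, -1]]).

Evaluating gives χ_A(x) = x^3 + 12x^2 + 48x + 64 = (x + 4)^3.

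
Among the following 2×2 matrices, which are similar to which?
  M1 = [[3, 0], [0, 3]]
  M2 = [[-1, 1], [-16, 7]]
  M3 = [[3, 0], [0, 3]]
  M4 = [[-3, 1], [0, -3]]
3 classes: {M1, M3}, {M2}, {M4}

Characteristic polynomials: χ_{M1} = (x - 3)^2, χ_{M2} = (x - 3)^2, χ_{M3} = (x - 3)^2, χ_{M4} = (x + 3)^2.

{M1, M3}: invariant factors x - 3, x - 3.

{M2}: invariant factors (x - 3)^2.

{M4}: invariant factors (x + 3)^2.

Matrices are similar if and only if their invariant-factor lists agree; the partition into similarity classes is {M1, M3}, {M2}, {M4}.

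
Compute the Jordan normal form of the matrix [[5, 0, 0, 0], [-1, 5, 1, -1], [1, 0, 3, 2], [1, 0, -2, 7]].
J = [[5, 1, 0, 0], [0, 5, 0, 0], [0, 0, 5, 1], [0, 0, 0, 5]]

The characteristic polynomial is det(xI - A) = (x - 5)^4, so the eigenvalues are 5 (algebraic multiplicity 4).

For λ = 5: rank(A - 5I) = 2, rank((A - 5I)^2) = 0. The eigenspace has dimension 4 - 2 = 2, so there are 2 Jordan blocks; the rank sequence gives block sizes [2, 2].

Assembling the blocks gives the Jordan form J above.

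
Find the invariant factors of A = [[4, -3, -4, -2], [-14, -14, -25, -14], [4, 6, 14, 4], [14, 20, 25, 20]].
x - 6, (x - 6)^3

The Jordan structure of A has elementary divisors (x - 6)^3, (x - 6). Arranging the block sizes at each eigenvalue in decreasing order and taking row products gives the invariant factors.

Invariant factors (smallest first, each dividing the next): x - 6, (x - 6)^3.

Check: the last factor (x - 6)^3 is the minimal polynomial, and the product (x - 6)^4 is the characteristic polynomial.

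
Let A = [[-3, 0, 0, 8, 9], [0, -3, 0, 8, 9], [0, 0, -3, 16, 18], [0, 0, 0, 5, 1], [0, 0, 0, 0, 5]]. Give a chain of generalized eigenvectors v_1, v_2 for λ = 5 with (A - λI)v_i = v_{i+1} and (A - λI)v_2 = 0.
We seek v_1 ∈ ker((A - 5I)^2) \ ker(A - 5I), then set v_{i+1} = (A - 5I) v_i.

One such chain is v_1 = [[1, 1, 2, 0, 1]]^T, v_2 = [[1, 1, 2, 1, 0]]^T. Check: (A - 5I) v_2 = [[0, 0, 0, 0, 0]]^T = 0.

v_1 = [[1, 1, 2, 0, 1]]^T, v_2 = [[1, 1, 2, 1, 0]]^T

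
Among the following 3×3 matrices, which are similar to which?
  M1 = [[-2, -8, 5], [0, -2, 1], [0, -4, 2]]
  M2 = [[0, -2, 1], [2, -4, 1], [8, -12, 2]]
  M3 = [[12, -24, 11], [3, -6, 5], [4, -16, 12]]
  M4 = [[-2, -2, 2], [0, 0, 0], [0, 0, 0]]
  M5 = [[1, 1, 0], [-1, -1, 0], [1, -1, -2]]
Characteristic polynomials: χ_{M1} = x^2(x + 2), χ_{M2} = x^2(x + 2), χ_{M3} = (x - 6)^3, χ_{M4} = x^2(x + 2), χ_{M5} = x^2(x + 2).

{M1, M2, M5}: invariant factors x^2(x + 2).

{M3}: invariant factors (x - 6)^3.

{M4}: invariant factors x, x(x + 2).

Matrices are similar if and only if their invariant-factor lists agree; the partition into similarity classes is {M1, M2, M5}, {M3}, {M4}.

3 classes: {M1, M2, M5}, {M3}, {M4}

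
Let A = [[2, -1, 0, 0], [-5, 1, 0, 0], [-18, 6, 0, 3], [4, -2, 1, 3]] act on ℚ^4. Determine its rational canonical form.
R = [[0, 3, 0, 0], [1, 3, 0, 0], [0, 0, 0, 3], [0, 0, 1, 3]]

The invariant factors of A (the non-unit diagonal entries of the Smith normal form of xI - A over ℚ[x]) are x^2 - 3x - 3, x^2 - 3x - 3, each dividing the next. The characteristic polynomial is their product, (x^2 - 3x - 3)^2.

The rational canonical form is the block-diagonal matrix of companion matrices C(f_i):
R = [[0, 3, 0, 0], [1, 3, 0, 0], [0, 0, 0, 3], [0, 0, 1, 3]].

Note the characteristic polynomial does not split into linear factors over ℚ, so A has no Jordan form over ℚ; the rational canonical form exists over any field.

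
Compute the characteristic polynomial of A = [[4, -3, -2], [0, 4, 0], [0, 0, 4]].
xI - A = [[x - 4, 3, 2], [0, x - 4, 0], [0, 0, x - 4]].

Expanding det(xI - A) along the first row:
det(xI - A) = + (x - 4)·det([[x - 4, 0], [0, x - 4]]) - (3)·det([[0, 0], [0, x - 4]]) + (2)·det([[0, x - 4], [0, 0]]).

Evaluating gives χ_A(x) = x^3 - 12x^2 + 48x - 64 = (x - 4)^3.

χ_A(x) = (x - 4)^3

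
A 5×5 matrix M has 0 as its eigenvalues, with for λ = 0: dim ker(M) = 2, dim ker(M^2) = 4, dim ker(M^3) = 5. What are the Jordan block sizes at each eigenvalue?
λ = 0: successive nullity increments [2, 2, 1] count blocks of size ≥ k; block sizes are [3, 2].

Jordan blocks: (0, 3), (0, 2)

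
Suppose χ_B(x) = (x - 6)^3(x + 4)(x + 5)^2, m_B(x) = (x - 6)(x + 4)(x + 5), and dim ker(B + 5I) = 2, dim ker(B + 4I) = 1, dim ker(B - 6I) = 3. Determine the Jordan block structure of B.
Jordan blocks: (-5, 1), (-5, 1), (-4, 1), (6, 1), (6, 1), (6, 1)

λ = -5: algebraic multiplicity 2 (exponent in χ_B), largest block size 1 (exponent in m_B), 2 blocks (geometric multiplicity). These force block sizes [1, 1].
λ = -4: algebraic multiplicity 1 (exponent in χ_B), largest block size 1 (exponent in m_B), 1 block (geometric multiplicity). This forces block sizes [1].
λ = 6: algebraic multiplicity 3 (exponent in χ_B), largest block size 1 (exponent in m_B), 3 blocks (geometric multiplicity). These force block sizes [1, 1, 1].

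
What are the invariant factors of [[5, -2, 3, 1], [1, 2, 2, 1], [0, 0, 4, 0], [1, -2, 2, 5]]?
The Jordan structure of A has elementary divisors (x - 4)^3, (x - 4). Arranging the block sizes at each eigenvalue in decreasing order and taking row products gives the invariant factors.

Invariant factors (smallest first, each dividing the next): x - 4, (x - 4)^3.

Check: the last factor (x - 4)^3 is the minimal polynomial, and the product (x - 4)^4 is the characteristic polynomial.

x - 4, (x - 4)^3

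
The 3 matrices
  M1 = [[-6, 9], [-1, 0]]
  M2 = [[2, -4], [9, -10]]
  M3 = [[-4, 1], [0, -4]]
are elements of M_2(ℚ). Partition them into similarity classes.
2 classes: {M1}, {M2, M3}

Characteristic polynomials: χ_{M1} = (x + 3)^2, χ_{M2} = (x + 4)^2, χ_{M3} = (x + 4)^2.

{M1}: invariant factors (x + 3)^2.

{M2, M3}: invariant factors (x + 4)^2.

Matrices are similar if and only if their invariant-factor lists agree; the partition into similarity classes is {M1}, {M2, M3}.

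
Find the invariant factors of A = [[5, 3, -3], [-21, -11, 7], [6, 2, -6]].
x + 4, (x + 4)^2

The Jordan structure of A has elementary divisors (x + 4)^2, (x + 4). Arranging the block sizes at each eigenvalue in decreasing order and taking row products gives the invariant factors.

Invariant factors (smallest first, each dividing the next): x + 4, (x + 4)^2.

Check: the last factor (x + 4)^2 is the minimal polynomial, and the product (x + 4)^3 is the characteristic polynomial.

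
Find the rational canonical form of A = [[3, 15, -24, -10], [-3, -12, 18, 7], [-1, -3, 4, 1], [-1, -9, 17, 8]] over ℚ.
The invariant factors of A (the non-unit diagonal entries of the Smith normal form of xI - A over ℚ[x]) are (x - 3)(x^3 - x - 1), each dividing the next. The characteristic polynomial is their product, (x - 3)(x^3 - x - 1).

The rational canonical form is the block-diagonal matrix of companion matrices C(f_i):
R = [[0, 0, 0, -3], [1, 0, 0, -2], [0, 1, 0, 1], [0, 0, 1, 3]].

Note the characteristic polynomial does not split into linear factors over ℚ, so A has no Jordan form over ℚ; the rational canonical form exists over any field.

R = [[0, 0, 0, -3], [1, 0, 0, -2], [0, 1, 0, 1], [0, 0, 1, 3]]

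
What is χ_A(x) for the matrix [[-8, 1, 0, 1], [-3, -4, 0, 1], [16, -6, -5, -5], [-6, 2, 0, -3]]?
χ_A(x) = (x + 5)^4

xI - A = [[x + 8, -1, 0, -1], [3, x + 4, 0, -1], [-16, 6, x + 5, 5], [6, -2, 0, x + 3]].

Expanding det(xI - A) along the first row:
det(xI - A) = + (x + 8)·det([[x + 4, 0, -1], [6, x + 5, 5], [-2, 0, x + 3]]) - (-1)·det([[3, 0, -1], [-16, x + 5, 5], [6, 0, x + 3]]) + (0)·det([[3, x + 4, -1], [-16, 6, 5], [6, -2, x + 3]]) - (-1)·det([[3, x + 4, 0], [-16, 6, x + 5], [6, -2, 0]]).

Evaluating gives χ_A(x) = x^4 + 20x^3 + 150x^2 + 500x + 625 = (x + 5)^4.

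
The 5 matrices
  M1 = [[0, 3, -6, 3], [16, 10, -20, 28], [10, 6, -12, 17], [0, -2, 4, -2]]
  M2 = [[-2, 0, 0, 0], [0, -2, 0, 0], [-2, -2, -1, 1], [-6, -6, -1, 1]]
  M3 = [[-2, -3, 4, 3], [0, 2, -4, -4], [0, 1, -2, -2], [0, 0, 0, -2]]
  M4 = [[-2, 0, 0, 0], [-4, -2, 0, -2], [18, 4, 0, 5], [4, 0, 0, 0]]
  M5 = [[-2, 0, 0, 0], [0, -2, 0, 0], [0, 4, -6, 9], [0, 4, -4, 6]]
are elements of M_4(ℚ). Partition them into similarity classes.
2 classes: {M1, M3}, {M2, M4, M5}

Characteristic polynomials: χ_{M1} = x^2(x + 2)^2, χ_{M2} = x^2(x + 2)^2, χ_{M3} = x^2(x + 2)^2, χ_{M4} = x^2(x + 2)^2, χ_{M5} = x^2(x + 2)^2.

{M1, M3}: invariant factors x^2(x + 2)^2.

{M2, M4, M5}: invariant factors x + 2, x^2(x + 2).

Matrices are similar if and only if their invariant-factor lists agree; the partition into similarity classes is {M1, M3}, {M2, M4, M5}.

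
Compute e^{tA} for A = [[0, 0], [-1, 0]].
A has Jordan form J = [[0, 1], [0, 0]] with A = PJP^{-1}, so e^{tA} = P e^{tJ} P^{-1}.

For a Jordan block J_k(λ), e^{tJ_k(λ)} = e^{λt} · (I + tN + t^2 N^2/2! + ... + t^{k-1} N^{k-1}/(k-1)!) where N is the nilpotent superdiagonal part.

Assembling the blocks and conjugating back gives the entries of e^{tA} as shown above.

e^{tA} = [[1, 0], [-t, 1]]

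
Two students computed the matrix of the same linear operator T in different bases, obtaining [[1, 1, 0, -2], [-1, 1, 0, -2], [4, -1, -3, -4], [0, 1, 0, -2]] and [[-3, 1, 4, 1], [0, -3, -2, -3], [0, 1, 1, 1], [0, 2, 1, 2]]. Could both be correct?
Two matrices over a field are similar if and only if they have the same invariant factors.

Both A and B have characteristic polynomial x^3(x + 3) and minimal polynomial x^3(x + 3). Computing further, both have invariant factors x^3(x + 3). Hence A and B are similar.

Yes.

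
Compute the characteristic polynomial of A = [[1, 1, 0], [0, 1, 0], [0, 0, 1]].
χ_A(x) = (x - 1)^3

xI - A = [[x - 1, -1, 0], [0, x - 1, 0], [0, 0, x - 1]].

Expanding det(xI - A) along the first row:
det(xI - A) = + (x - 1)·det([[x - 1, 0], [0, x - 1]]) - (-1)·det([[0, 0], [0, x - 1]]) + (0)·det([[0, x - 1], [0, 0]]).

Evaluating gives χ_A(x) = x^3 - 3x^2 + 3x - 1 = (x - 1)^3.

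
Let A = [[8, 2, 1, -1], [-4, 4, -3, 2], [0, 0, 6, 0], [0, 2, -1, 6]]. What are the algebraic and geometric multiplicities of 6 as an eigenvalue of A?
The characteristic polynomial is (x - 6)^4, so the factor x - 6 appears with exponent 4: the algebraic multiplicity is 4.

rank(A - 6I) = 2, so the eigenspace has dimension 4 - 2 = 2: the geometric multiplicity is 2.

Since 2 < 4, A is not diagonalizable.

algebraic multiplicity 4, geometric multiplicity 2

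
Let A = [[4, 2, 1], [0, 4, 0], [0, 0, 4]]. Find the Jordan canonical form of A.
The characteristic polynomial is det(xI - A) = (x - 4)^3, so the eigenvalues are 4 (algebraic multiplicity 3).

For λ = 4: rank(A - 4I) = 1, rank((A - 4I)^2) = 0. The eigenspace has dimension 3 - 1 = 2, so there are 2 Jordan blocks; the rank sequence gives block sizes [2, 1].

Assembling the blocks gives the Jordan form J above.

J = [[4, 1, 0], [0, 4, 0], [0, 0, 4]]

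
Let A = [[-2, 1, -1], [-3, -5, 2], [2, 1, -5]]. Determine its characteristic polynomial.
χ_A(x) = (x + 4)^3

xI - A = [[x + 2, -1, 1], [3, x + 5, -2], [-2, -1, x + 5]].

Expanding det(xI - A) along the first row:
det(xI - A) = + (x + 2)·det([[x + 5, -2], [-1, x + 5]]) - (-1)·det([[3, -2], [-2, x + 5]]) + (1)·det([[3, x + 5], [-2, -1]]).

Evaluating gives χ_A(x) = x^3 + 12x^2 + 48x + 64 = (x + 4)^3.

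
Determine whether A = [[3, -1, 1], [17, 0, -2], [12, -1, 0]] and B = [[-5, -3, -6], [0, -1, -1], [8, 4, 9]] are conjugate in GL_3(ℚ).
Yes.

Two matrices over a field are similar if and only if they have the same invariant factors.

Both A and B have characteristic polynomial (x - 1)^3 and minimal polynomial (x - 1)^3. Computing further, both have invariant factors (x - 1)^3. Hence A and B are similar.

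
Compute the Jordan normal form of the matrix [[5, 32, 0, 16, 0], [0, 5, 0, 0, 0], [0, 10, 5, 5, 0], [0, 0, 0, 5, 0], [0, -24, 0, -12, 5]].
J = [[5, 1, 0, 0, 0], [0, 5, 0, 0, 0], [0, 0, 5, 0, 0], [0, 0, 0, 5, 0], [0, 0, 0, 0, 5]]

The characteristic polynomial is det(xI - A) = (x - 5)^5, so the eigenvalues are 5 (algebraic multiplicity 5).

For λ = 5: rank(A - 5I) = 1, rank((A - 5I)^2) = 0. The eigenspace has dimension 5 - 1 = 4, so there are 4 Jordan blocks; the rank sequence gives block sizes [2, 1, 1, 1].

Assembling the blocks gives the Jordan form J above.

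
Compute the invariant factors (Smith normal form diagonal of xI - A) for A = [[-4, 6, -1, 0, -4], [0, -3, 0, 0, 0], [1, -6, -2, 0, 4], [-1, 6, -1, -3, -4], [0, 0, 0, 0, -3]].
The Jordan structure of A has elementary divisors (x + 3)^2, (x + 3), (x + 3), (x + 3). Arranging the block sizes at each eigenvalue in decreasing order and taking row products gives the invariant factors.

Invariant factors (smallest first, each dividing the next): x + 3, x + 3, x + 3, (x + 3)^2.

Check: the last factor (x + 3)^2 is the minimal polynomial, and the product (x + 3)^5 is the characteristic polynomial.

x + 3, x + 3, x + 3, (x + 3)^2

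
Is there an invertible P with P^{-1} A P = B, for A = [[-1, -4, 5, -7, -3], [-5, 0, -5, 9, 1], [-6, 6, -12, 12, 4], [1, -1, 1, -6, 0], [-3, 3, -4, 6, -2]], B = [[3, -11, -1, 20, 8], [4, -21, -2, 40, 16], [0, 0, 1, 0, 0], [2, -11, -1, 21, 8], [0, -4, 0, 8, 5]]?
trace(A) = -21 but trace(B) = 9. The trace is a similarity invariant, so A and B are not similar.

No.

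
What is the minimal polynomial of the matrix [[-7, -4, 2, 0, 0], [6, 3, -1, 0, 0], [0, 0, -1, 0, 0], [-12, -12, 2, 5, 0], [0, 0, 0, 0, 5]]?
m_A(x) = (x - 5)(x + 1)^2(x + 3)

The characteristic polynomial factors as (x - 5)^2(x + 1)^2(x + 3). The minimal polynomial is ∏(x - λ)^{k_λ} where k_λ is the size of the largest Jordan block at λ.

For λ = -3: rank(A + 3I) = 4, and the largest Jordan block has size 1 (the smallest k with rank((A + 3I)^k) = rank((A + 3I)^(k+1))).
For λ = -1: rank(A + I) = 4, and the largest Jordan block has size 2 (the smallest k with rank((A + I)^k) = rank((A + I)^(k+1))).
For λ = 5: rank(A - 5I) = 3, and the largest Jordan block has size 1 (the smallest k with rank((A - 5I)^k) = rank((A - 5I)^(k+1))).

So m_A(x) = (x - 5)(x + 1)^2(x + 3).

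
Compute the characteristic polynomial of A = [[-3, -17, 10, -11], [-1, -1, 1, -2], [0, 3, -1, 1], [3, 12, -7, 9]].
χ_A(x) = (x - 1)^4

xI - A = [[x + 3, 17, -10, 11], [1, x + 1, -1, 2], [0, -3, x + 1, -1], [-3, -12, 7, x - 9]].

Expanding det(xI - A) along the first row:
det(xI - A) = + (x + 3)·det([[x + 1, -1, 2], [-3, x + 1, -1], [-12, 7, x - 9]]) - (17)·det([[1, -1, 2], [0, x + 1, -1], [-3, 7, x - 9]]) + (-10)·det([[1, x + 1, 2], [0, -3, -1], [-3, -12, x - 9]]) - (11)·det([[1, x + 1, -1], [0, -3, x + 1], [-3, -12, 7]]).

Evaluating gives χ_A(x) = x^4 - 4x^3 + 6x^2 - 4x + 1 = (x - 1)^4.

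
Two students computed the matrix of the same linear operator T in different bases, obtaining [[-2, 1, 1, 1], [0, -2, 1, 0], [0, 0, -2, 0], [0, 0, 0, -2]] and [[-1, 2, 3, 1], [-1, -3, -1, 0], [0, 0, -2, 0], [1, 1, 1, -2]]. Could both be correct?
Two matrices over a field are similar if and only if they have the same invariant factors.

Both A and B have characteristic polynomial (x + 2)^4 and minimal polynomial (x + 2)^3. Computing further, both have invariant factors x + 2, (x + 2)^3. Hence A and B are similar.

Yes.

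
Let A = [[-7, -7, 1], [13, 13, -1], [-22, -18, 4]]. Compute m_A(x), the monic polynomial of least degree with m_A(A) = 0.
m_A(x) = (x - 6)(x - 2)^2

The characteristic polynomial factors as (x - 6)(x - 2)^2. The minimal polynomial is ∏(x - λ)^{k_λ} where k_λ is the size of the largest Jordan block at λ.

For λ = 2: rank(A - 2I) = 2, and the largest Jordan block has size 2 (the smallest k with rank((A - 2I)^k) = rank((A - 2I)^(k+1))).
For λ = 6: rank(A - 6I) = 2, and the largest Jordan block has size 1 (the smallest k with rank((A - 6I)^k) = rank((A - 6I)^(k+1))).

So m_A(x) = (x - 6)(x - 2)^2.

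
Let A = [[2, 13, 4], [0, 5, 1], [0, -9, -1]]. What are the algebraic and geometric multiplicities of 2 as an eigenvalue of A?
The characteristic polynomial is (x - 2)^3, so the factor x - 2 appears with exponent 3: the algebraic multiplicity is 3.

rank(A - 2I) = 2, so the eigenspace has dimension 3 - 2 = 1: the geometric multiplicity is 1.

Since 1 < 3, A is not diagonalizable.

algebraic multiplicity 3, geometric multiplicity 1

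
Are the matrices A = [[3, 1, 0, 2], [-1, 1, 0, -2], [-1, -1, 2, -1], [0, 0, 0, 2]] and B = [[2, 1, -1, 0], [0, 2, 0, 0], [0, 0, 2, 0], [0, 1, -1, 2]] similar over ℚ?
Both have characteristic polynomial (x - 2)^4 and minimal polynomial (x - 2)^2. But rank(A - 2I) = 2 for A while rank(B - 2I) = 1 for B, so the number of Jordan blocks at λ = 2 differs. A and B are not similar.

No.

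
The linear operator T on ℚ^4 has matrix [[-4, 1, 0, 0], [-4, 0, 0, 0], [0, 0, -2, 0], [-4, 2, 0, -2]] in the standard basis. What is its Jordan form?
J = [[-2, 1, 0, 0], [0, -2, 0, 0], [0, 0, -2, 0], [0, 0, 0, -2]]

The characteristic polynomial is det(xI - A) = (x + 2)^4, so the eigenvalues are -2 (algebraic multiplicity 4).

For λ = -2: rank(A + 2I) = 1, rank((A + 2I)^2) = 0. The eigenspace has dimension 4 - 1 = 3, so there are 3 Jordan blocks; the rank sequence gives block sizes [2, 1, 1].

Assembling the blocks gives the Jordan form J above.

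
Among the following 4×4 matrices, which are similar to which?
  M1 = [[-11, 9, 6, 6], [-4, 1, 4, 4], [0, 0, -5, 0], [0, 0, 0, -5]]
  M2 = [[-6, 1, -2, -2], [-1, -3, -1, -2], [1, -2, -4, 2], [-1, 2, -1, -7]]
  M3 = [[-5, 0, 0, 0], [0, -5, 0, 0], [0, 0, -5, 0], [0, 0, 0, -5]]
3 classes: {M1}, {M2}, {M3}

Characteristic polynomials: χ_{M1} = (x + 5)^4, χ_{M2} = (x + 5)^4, χ_{M3} = (x + 5)^4.

{M1}: invariant factors x + 5, x + 5, (x + 5)^2.

{M2}: invariant factors x + 5, (x + 5)^3.

{M3}: invariant factors x + 5, x + 5, x + 5, x + 5.

Matrices are similar if and only if their invariant-factor lists agree; the partition into similarity classes is {M1}, {M2}, {M3}.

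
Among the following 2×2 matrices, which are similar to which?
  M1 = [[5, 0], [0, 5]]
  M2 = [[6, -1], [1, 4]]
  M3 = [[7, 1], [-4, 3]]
Characteristic polynomials: χ_{M1} = (x - 5)^2, χ_{M2} = (x - 5)^2, χ_{M3} = (x - 5)^2.

{M1}: invariant factors x - 5, x - 5.

{M2, M3}: invariant factors (x - 5)^2.

Matrices are similar if and only if their invariant-factor lists agree; the partition into similarity classes is {M1}, {M2, M3}.

2 classes: {M1}, {M2, M3}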